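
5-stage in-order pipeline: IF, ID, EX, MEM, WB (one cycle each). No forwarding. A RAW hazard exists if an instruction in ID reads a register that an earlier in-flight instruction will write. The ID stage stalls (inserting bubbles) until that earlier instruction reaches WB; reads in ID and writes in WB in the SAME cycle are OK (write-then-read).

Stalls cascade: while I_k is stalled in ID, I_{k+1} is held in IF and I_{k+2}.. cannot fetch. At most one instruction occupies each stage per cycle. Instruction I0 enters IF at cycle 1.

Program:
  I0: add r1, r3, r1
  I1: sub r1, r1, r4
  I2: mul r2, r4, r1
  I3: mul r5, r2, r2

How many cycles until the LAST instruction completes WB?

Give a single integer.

Answer: 14

Derivation:
I0 add r1 <- r3,r1: IF@1 ID@2 stall=0 (-) EX@3 MEM@4 WB@5
I1 sub r1 <- r1,r4: IF@2 ID@3 stall=2 (RAW on I0.r1 (WB@5)) EX@6 MEM@7 WB@8
I2 mul r2 <- r4,r1: IF@3 ID@6 stall=2 (RAW on I1.r1 (WB@8)) EX@9 MEM@10 WB@11
I3 mul r5 <- r2,r2: IF@6 ID@9 stall=2 (RAW on I2.r2 (WB@11)) EX@12 MEM@13 WB@14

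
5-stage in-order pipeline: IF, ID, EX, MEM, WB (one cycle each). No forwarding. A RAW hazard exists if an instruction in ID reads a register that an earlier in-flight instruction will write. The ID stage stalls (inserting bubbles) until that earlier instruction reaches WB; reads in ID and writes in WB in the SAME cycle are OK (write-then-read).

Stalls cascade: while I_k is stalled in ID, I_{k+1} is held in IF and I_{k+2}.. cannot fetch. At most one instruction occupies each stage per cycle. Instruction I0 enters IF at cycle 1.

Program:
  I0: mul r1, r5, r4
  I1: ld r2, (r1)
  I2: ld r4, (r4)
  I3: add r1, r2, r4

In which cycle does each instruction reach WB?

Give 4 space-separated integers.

Answer: 5 8 9 12

Derivation:
I0 mul r1 <- r5,r4: IF@1 ID@2 stall=0 (-) EX@3 MEM@4 WB@5
I1 ld r2 <- r1: IF@2 ID@3 stall=2 (RAW on I0.r1 (WB@5)) EX@6 MEM@7 WB@8
I2 ld r4 <- r4: IF@3 ID@6 stall=0 (-) EX@7 MEM@8 WB@9
I3 add r1 <- r2,r4: IF@6 ID@7 stall=2 (RAW on I2.r4 (WB@9)) EX@10 MEM@11 WB@12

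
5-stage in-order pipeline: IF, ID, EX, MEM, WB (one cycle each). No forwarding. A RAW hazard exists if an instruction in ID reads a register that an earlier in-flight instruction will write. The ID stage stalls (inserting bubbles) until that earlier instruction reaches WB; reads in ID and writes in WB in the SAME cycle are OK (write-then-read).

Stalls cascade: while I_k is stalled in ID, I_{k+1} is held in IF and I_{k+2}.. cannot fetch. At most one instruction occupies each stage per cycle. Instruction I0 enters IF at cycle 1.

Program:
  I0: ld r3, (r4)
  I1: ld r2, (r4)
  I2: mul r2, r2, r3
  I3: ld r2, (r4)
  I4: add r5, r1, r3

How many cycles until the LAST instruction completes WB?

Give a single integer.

I0 ld r3 <- r4: IF@1 ID@2 stall=0 (-) EX@3 MEM@4 WB@5
I1 ld r2 <- r4: IF@2 ID@3 stall=0 (-) EX@4 MEM@5 WB@6
I2 mul r2 <- r2,r3: IF@3 ID@4 stall=2 (RAW on I1.r2 (WB@6)) EX@7 MEM@8 WB@9
I3 ld r2 <- r4: IF@4 ID@7 stall=0 (-) EX@8 MEM@9 WB@10
I4 add r5 <- r1,r3: IF@7 ID@8 stall=0 (-) EX@9 MEM@10 WB@11

Answer: 11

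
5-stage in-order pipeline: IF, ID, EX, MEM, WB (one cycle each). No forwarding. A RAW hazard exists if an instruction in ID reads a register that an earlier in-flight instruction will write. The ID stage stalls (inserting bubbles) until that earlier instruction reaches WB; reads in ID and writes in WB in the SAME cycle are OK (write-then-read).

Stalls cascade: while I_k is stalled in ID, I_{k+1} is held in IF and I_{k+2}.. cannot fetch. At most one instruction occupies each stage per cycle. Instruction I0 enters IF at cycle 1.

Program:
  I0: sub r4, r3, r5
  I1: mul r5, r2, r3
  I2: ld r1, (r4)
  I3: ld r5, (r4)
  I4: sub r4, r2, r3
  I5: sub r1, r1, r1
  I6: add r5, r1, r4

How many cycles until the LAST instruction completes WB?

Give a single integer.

Answer: 14

Derivation:
I0 sub r4 <- r3,r5: IF@1 ID@2 stall=0 (-) EX@3 MEM@4 WB@5
I1 mul r5 <- r2,r3: IF@2 ID@3 stall=0 (-) EX@4 MEM@5 WB@6
I2 ld r1 <- r4: IF@3 ID@4 stall=1 (RAW on I0.r4 (WB@5)) EX@6 MEM@7 WB@8
I3 ld r5 <- r4: IF@4 ID@6 stall=0 (-) EX@7 MEM@8 WB@9
I4 sub r4 <- r2,r3: IF@6 ID@7 stall=0 (-) EX@8 MEM@9 WB@10
I5 sub r1 <- r1,r1: IF@7 ID@8 stall=0 (-) EX@9 MEM@10 WB@11
I6 add r5 <- r1,r4: IF@8 ID@9 stall=2 (RAW on I5.r1 (WB@11)) EX@12 MEM@13 WB@14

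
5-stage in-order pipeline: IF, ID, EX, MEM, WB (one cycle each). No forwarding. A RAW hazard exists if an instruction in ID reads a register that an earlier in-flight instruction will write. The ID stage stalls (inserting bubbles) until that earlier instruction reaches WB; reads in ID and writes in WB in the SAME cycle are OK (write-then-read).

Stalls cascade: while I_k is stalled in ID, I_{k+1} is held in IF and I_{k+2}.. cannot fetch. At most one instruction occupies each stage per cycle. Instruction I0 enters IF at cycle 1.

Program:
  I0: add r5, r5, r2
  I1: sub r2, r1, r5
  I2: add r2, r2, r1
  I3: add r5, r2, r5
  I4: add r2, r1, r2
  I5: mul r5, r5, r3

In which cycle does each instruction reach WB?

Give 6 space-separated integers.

I0 add r5 <- r5,r2: IF@1 ID@2 stall=0 (-) EX@3 MEM@4 WB@5
I1 sub r2 <- r1,r5: IF@2 ID@3 stall=2 (RAW on I0.r5 (WB@5)) EX@6 MEM@7 WB@8
I2 add r2 <- r2,r1: IF@3 ID@6 stall=2 (RAW on I1.r2 (WB@8)) EX@9 MEM@10 WB@11
I3 add r5 <- r2,r5: IF@6 ID@9 stall=2 (RAW on I2.r2 (WB@11)) EX@12 MEM@13 WB@14
I4 add r2 <- r1,r2: IF@9 ID@12 stall=0 (-) EX@13 MEM@14 WB@15
I5 mul r5 <- r5,r3: IF@12 ID@13 stall=1 (RAW on I3.r5 (WB@14)) EX@15 MEM@16 WB@17

Answer: 5 8 11 14 15 17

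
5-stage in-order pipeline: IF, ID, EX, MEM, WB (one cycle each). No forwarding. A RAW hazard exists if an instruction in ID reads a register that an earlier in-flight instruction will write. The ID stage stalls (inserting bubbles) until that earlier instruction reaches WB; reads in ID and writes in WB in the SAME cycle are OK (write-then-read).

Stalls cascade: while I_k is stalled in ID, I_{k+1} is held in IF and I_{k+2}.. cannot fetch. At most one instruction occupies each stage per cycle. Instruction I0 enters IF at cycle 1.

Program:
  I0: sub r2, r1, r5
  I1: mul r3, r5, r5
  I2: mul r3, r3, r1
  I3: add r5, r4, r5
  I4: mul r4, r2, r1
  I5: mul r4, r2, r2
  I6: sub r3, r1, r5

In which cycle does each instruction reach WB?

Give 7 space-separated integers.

I0 sub r2 <- r1,r5: IF@1 ID@2 stall=0 (-) EX@3 MEM@4 WB@5
I1 mul r3 <- r5,r5: IF@2 ID@3 stall=0 (-) EX@4 MEM@5 WB@6
I2 mul r3 <- r3,r1: IF@3 ID@4 stall=2 (RAW on I1.r3 (WB@6)) EX@7 MEM@8 WB@9
I3 add r5 <- r4,r5: IF@4 ID@7 stall=0 (-) EX@8 MEM@9 WB@10
I4 mul r4 <- r2,r1: IF@7 ID@8 stall=0 (-) EX@9 MEM@10 WB@11
I5 mul r4 <- r2,r2: IF@8 ID@9 stall=0 (-) EX@10 MEM@11 WB@12
I6 sub r3 <- r1,r5: IF@9 ID@10 stall=0 (-) EX@11 MEM@12 WB@13

Answer: 5 6 9 10 11 12 13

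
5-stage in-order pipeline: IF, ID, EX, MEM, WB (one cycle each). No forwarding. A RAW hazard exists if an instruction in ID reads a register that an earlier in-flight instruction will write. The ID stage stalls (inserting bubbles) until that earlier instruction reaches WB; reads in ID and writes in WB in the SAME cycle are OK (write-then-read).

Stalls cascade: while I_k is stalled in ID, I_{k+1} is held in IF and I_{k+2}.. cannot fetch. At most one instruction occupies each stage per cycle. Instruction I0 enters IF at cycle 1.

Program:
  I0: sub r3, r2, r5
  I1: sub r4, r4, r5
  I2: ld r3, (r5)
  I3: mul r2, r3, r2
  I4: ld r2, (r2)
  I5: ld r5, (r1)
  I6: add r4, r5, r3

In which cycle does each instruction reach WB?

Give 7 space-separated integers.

I0 sub r3 <- r2,r5: IF@1 ID@2 stall=0 (-) EX@3 MEM@4 WB@5
I1 sub r4 <- r4,r5: IF@2 ID@3 stall=0 (-) EX@4 MEM@5 WB@6
I2 ld r3 <- r5: IF@3 ID@4 stall=0 (-) EX@5 MEM@6 WB@7
I3 mul r2 <- r3,r2: IF@4 ID@5 stall=2 (RAW on I2.r3 (WB@7)) EX@8 MEM@9 WB@10
I4 ld r2 <- r2: IF@5 ID@8 stall=2 (RAW on I3.r2 (WB@10)) EX@11 MEM@12 WB@13
I5 ld r5 <- r1: IF@8 ID@11 stall=0 (-) EX@12 MEM@13 WB@14
I6 add r4 <- r5,r3: IF@11 ID@12 stall=2 (RAW on I5.r5 (WB@14)) EX@15 MEM@16 WB@17

Answer: 5 6 7 10 13 14 17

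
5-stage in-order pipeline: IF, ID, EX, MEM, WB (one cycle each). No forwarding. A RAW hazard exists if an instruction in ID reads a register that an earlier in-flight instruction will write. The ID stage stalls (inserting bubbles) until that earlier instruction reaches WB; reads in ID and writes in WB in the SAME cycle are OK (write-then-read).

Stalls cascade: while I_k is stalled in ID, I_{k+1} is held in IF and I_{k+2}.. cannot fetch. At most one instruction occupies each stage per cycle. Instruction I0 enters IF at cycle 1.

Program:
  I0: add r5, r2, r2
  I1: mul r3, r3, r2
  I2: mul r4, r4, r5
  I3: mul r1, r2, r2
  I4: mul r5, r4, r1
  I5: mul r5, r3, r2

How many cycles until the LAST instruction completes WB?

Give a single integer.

Answer: 13

Derivation:
I0 add r5 <- r2,r2: IF@1 ID@2 stall=0 (-) EX@3 MEM@4 WB@5
I1 mul r3 <- r3,r2: IF@2 ID@3 stall=0 (-) EX@4 MEM@5 WB@6
I2 mul r4 <- r4,r5: IF@3 ID@4 stall=1 (RAW on I0.r5 (WB@5)) EX@6 MEM@7 WB@8
I3 mul r1 <- r2,r2: IF@4 ID@6 stall=0 (-) EX@7 MEM@8 WB@9
I4 mul r5 <- r4,r1: IF@6 ID@7 stall=2 (RAW on I3.r1 (WB@9)) EX@10 MEM@11 WB@12
I5 mul r5 <- r3,r2: IF@7 ID@10 stall=0 (-) EX@11 MEM@12 WB@13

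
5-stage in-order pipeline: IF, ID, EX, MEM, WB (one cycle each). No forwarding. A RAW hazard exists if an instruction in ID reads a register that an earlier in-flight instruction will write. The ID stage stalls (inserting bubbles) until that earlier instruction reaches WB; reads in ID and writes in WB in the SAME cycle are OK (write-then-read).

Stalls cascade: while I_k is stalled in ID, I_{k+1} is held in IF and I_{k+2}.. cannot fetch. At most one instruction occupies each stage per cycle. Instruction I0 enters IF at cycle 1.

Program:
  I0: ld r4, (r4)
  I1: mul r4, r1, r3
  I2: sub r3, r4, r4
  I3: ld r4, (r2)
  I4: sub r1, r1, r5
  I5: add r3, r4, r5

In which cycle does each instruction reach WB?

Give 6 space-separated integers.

Answer: 5 6 9 10 11 13

Derivation:
I0 ld r4 <- r4: IF@1 ID@2 stall=0 (-) EX@3 MEM@4 WB@5
I1 mul r4 <- r1,r3: IF@2 ID@3 stall=0 (-) EX@4 MEM@5 WB@6
I2 sub r3 <- r4,r4: IF@3 ID@4 stall=2 (RAW on I1.r4 (WB@6)) EX@7 MEM@8 WB@9
I3 ld r4 <- r2: IF@4 ID@7 stall=0 (-) EX@8 MEM@9 WB@10
I4 sub r1 <- r1,r5: IF@7 ID@8 stall=0 (-) EX@9 MEM@10 WB@11
I5 add r3 <- r4,r5: IF@8 ID@9 stall=1 (RAW on I3.r4 (WB@10)) EX@11 MEM@12 WB@13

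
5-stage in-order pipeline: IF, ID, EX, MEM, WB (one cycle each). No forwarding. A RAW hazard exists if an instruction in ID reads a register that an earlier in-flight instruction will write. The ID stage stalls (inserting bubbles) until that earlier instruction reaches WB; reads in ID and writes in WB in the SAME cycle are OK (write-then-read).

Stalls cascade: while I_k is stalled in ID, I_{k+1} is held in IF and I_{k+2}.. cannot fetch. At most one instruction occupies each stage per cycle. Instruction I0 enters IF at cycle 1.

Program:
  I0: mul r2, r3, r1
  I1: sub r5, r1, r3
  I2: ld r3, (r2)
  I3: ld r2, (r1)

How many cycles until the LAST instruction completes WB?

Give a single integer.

I0 mul r2 <- r3,r1: IF@1 ID@2 stall=0 (-) EX@3 MEM@4 WB@5
I1 sub r5 <- r1,r3: IF@2 ID@3 stall=0 (-) EX@4 MEM@5 WB@6
I2 ld r3 <- r2: IF@3 ID@4 stall=1 (RAW on I0.r2 (WB@5)) EX@6 MEM@7 WB@8
I3 ld r2 <- r1: IF@4 ID@6 stall=0 (-) EX@7 MEM@8 WB@9

Answer: 9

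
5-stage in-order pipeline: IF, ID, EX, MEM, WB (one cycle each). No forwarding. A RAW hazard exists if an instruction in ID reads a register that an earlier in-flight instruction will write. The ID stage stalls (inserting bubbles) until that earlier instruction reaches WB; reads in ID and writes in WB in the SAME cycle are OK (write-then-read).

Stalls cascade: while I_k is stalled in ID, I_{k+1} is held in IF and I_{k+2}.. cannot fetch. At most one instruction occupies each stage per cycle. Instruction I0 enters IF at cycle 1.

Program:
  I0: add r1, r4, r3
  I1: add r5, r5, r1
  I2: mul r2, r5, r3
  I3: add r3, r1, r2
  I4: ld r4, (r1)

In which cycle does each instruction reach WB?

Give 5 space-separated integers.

Answer: 5 8 11 14 15

Derivation:
I0 add r1 <- r4,r3: IF@1 ID@2 stall=0 (-) EX@3 MEM@4 WB@5
I1 add r5 <- r5,r1: IF@2 ID@3 stall=2 (RAW on I0.r1 (WB@5)) EX@6 MEM@7 WB@8
I2 mul r2 <- r5,r3: IF@3 ID@6 stall=2 (RAW on I1.r5 (WB@8)) EX@9 MEM@10 WB@11
I3 add r3 <- r1,r2: IF@6 ID@9 stall=2 (RAW on I2.r2 (WB@11)) EX@12 MEM@13 WB@14
I4 ld r4 <- r1: IF@9 ID@12 stall=0 (-) EX@13 MEM@14 WB@15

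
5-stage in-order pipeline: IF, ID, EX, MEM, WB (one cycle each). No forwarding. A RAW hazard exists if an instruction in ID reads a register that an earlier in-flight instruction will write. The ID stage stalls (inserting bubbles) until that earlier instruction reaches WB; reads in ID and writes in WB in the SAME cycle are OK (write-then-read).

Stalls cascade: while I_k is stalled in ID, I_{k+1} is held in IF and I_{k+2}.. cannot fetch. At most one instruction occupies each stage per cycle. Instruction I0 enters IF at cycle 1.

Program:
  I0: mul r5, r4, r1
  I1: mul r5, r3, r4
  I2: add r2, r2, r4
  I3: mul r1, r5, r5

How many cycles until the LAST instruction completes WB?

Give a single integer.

I0 mul r5 <- r4,r1: IF@1 ID@2 stall=0 (-) EX@3 MEM@4 WB@5
I1 mul r5 <- r3,r4: IF@2 ID@3 stall=0 (-) EX@4 MEM@5 WB@6
I2 add r2 <- r2,r4: IF@3 ID@4 stall=0 (-) EX@5 MEM@6 WB@7
I3 mul r1 <- r5,r5: IF@4 ID@5 stall=1 (RAW on I1.r5 (WB@6)) EX@7 MEM@8 WB@9

Answer: 9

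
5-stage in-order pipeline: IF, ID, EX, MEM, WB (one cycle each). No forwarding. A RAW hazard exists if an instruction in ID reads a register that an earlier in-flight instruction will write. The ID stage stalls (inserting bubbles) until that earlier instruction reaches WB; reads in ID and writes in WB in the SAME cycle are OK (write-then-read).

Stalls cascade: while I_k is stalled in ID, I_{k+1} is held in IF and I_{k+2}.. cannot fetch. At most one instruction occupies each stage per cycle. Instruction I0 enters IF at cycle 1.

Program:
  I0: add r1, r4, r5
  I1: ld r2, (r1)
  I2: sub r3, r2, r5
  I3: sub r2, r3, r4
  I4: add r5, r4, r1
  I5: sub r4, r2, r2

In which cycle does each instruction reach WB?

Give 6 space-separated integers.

Answer: 5 8 11 14 15 17

Derivation:
I0 add r1 <- r4,r5: IF@1 ID@2 stall=0 (-) EX@3 MEM@4 WB@5
I1 ld r2 <- r1: IF@2 ID@3 stall=2 (RAW on I0.r1 (WB@5)) EX@6 MEM@7 WB@8
I2 sub r3 <- r2,r5: IF@3 ID@6 stall=2 (RAW on I1.r2 (WB@8)) EX@9 MEM@10 WB@11
I3 sub r2 <- r3,r4: IF@6 ID@9 stall=2 (RAW on I2.r3 (WB@11)) EX@12 MEM@13 WB@14
I4 add r5 <- r4,r1: IF@9 ID@12 stall=0 (-) EX@13 MEM@14 WB@15
I5 sub r4 <- r2,r2: IF@12 ID@13 stall=1 (RAW on I3.r2 (WB@14)) EX@15 MEM@16 WB@17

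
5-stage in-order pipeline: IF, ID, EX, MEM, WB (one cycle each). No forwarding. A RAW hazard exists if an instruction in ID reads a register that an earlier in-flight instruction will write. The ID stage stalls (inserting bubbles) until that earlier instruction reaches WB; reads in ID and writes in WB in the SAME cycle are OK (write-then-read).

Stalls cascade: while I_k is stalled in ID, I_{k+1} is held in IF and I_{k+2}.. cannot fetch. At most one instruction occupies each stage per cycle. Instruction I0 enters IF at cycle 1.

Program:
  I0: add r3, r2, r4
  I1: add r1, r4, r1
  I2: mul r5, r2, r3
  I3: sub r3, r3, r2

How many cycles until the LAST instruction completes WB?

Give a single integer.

I0 add r3 <- r2,r4: IF@1 ID@2 stall=0 (-) EX@3 MEM@4 WB@5
I1 add r1 <- r4,r1: IF@2 ID@3 stall=0 (-) EX@4 MEM@5 WB@6
I2 mul r5 <- r2,r3: IF@3 ID@4 stall=1 (RAW on I0.r3 (WB@5)) EX@6 MEM@7 WB@8
I3 sub r3 <- r3,r2: IF@4 ID@6 stall=0 (-) EX@7 MEM@8 WB@9

Answer: 9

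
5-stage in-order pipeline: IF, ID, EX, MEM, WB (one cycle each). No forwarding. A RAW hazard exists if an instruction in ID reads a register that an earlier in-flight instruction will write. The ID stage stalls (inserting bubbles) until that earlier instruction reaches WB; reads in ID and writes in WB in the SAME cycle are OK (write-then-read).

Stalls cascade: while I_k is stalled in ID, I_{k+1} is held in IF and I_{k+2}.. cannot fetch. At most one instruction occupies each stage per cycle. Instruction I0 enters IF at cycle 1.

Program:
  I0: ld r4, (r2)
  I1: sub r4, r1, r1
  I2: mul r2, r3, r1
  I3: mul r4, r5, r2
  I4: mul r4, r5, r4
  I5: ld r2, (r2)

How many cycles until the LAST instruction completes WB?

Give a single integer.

Answer: 14

Derivation:
I0 ld r4 <- r2: IF@1 ID@2 stall=0 (-) EX@3 MEM@4 WB@5
I1 sub r4 <- r1,r1: IF@2 ID@3 stall=0 (-) EX@4 MEM@5 WB@6
I2 mul r2 <- r3,r1: IF@3 ID@4 stall=0 (-) EX@5 MEM@6 WB@7
I3 mul r4 <- r5,r2: IF@4 ID@5 stall=2 (RAW on I2.r2 (WB@7)) EX@8 MEM@9 WB@10
I4 mul r4 <- r5,r4: IF@5 ID@8 stall=2 (RAW on I3.r4 (WB@10)) EX@11 MEM@12 WB@13
I5 ld r2 <- r2: IF@8 ID@11 stall=0 (-) EX@12 MEM@13 WB@14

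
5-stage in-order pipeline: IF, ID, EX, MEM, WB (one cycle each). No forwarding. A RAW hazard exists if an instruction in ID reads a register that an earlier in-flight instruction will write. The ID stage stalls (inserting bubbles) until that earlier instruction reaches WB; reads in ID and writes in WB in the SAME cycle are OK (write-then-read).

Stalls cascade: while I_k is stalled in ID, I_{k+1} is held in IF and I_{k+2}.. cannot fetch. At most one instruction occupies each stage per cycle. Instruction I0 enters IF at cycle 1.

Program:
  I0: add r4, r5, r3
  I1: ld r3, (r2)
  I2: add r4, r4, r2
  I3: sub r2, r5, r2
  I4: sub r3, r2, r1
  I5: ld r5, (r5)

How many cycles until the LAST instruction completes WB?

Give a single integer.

Answer: 13

Derivation:
I0 add r4 <- r5,r3: IF@1 ID@2 stall=0 (-) EX@3 MEM@4 WB@5
I1 ld r3 <- r2: IF@2 ID@3 stall=0 (-) EX@4 MEM@5 WB@6
I2 add r4 <- r4,r2: IF@3 ID@4 stall=1 (RAW on I0.r4 (WB@5)) EX@6 MEM@7 WB@8
I3 sub r2 <- r5,r2: IF@4 ID@6 stall=0 (-) EX@7 MEM@8 WB@9
I4 sub r3 <- r2,r1: IF@6 ID@7 stall=2 (RAW on I3.r2 (WB@9)) EX@10 MEM@11 WB@12
I5 ld r5 <- r5: IF@7 ID@10 stall=0 (-) EX@11 MEM@12 WB@13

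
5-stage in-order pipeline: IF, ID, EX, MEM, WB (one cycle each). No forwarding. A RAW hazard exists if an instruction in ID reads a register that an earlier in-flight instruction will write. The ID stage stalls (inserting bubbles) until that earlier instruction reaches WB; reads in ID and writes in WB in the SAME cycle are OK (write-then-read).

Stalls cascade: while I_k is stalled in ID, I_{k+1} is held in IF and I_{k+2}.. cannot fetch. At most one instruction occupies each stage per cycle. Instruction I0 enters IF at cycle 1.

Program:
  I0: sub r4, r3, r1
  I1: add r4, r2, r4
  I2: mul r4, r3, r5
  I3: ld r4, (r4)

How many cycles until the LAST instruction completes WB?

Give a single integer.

I0 sub r4 <- r3,r1: IF@1 ID@2 stall=0 (-) EX@3 MEM@4 WB@5
I1 add r4 <- r2,r4: IF@2 ID@3 stall=2 (RAW on I0.r4 (WB@5)) EX@6 MEM@7 WB@8
I2 mul r4 <- r3,r5: IF@3 ID@6 stall=0 (-) EX@7 MEM@8 WB@9
I3 ld r4 <- r4: IF@6 ID@7 stall=2 (RAW on I2.r4 (WB@9)) EX@10 MEM@11 WB@12

Answer: 12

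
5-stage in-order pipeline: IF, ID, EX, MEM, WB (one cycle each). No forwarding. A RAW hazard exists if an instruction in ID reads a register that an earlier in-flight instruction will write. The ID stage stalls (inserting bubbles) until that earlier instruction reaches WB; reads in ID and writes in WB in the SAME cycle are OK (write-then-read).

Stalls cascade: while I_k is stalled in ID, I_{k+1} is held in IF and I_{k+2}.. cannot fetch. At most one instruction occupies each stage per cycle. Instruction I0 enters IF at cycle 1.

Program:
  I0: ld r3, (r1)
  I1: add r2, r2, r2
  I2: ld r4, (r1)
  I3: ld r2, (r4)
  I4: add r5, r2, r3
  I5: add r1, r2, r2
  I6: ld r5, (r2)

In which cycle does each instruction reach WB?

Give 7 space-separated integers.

I0 ld r3 <- r1: IF@1 ID@2 stall=0 (-) EX@3 MEM@4 WB@5
I1 add r2 <- r2,r2: IF@2 ID@3 stall=0 (-) EX@4 MEM@5 WB@6
I2 ld r4 <- r1: IF@3 ID@4 stall=0 (-) EX@5 MEM@6 WB@7
I3 ld r2 <- r4: IF@4 ID@5 stall=2 (RAW on I2.r4 (WB@7)) EX@8 MEM@9 WB@10
I4 add r5 <- r2,r3: IF@5 ID@8 stall=2 (RAW on I3.r2 (WB@10)) EX@11 MEM@12 WB@13
I5 add r1 <- r2,r2: IF@8 ID@11 stall=0 (-) EX@12 MEM@13 WB@14
I6 ld r5 <- r2: IF@11 ID@12 stall=0 (-) EX@13 MEM@14 WB@15

Answer: 5 6 7 10 13 14 15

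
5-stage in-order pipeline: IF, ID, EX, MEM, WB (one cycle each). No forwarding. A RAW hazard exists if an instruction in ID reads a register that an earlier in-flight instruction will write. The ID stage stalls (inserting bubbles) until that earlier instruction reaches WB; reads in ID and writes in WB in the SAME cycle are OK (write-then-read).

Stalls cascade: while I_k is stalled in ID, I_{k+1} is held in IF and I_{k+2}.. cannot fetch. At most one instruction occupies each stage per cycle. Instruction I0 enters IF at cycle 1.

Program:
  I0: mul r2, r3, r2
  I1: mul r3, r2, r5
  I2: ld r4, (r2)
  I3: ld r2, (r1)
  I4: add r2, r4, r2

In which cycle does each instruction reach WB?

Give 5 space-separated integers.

I0 mul r2 <- r3,r2: IF@1 ID@2 stall=0 (-) EX@3 MEM@4 WB@5
I1 mul r3 <- r2,r5: IF@2 ID@3 stall=2 (RAW on I0.r2 (WB@5)) EX@6 MEM@7 WB@8
I2 ld r4 <- r2: IF@3 ID@6 stall=0 (-) EX@7 MEM@8 WB@9
I3 ld r2 <- r1: IF@6 ID@7 stall=0 (-) EX@8 MEM@9 WB@10
I4 add r2 <- r4,r2: IF@7 ID@8 stall=2 (RAW on I3.r2 (WB@10)) EX@11 MEM@12 WB@13

Answer: 5 8 9 10 13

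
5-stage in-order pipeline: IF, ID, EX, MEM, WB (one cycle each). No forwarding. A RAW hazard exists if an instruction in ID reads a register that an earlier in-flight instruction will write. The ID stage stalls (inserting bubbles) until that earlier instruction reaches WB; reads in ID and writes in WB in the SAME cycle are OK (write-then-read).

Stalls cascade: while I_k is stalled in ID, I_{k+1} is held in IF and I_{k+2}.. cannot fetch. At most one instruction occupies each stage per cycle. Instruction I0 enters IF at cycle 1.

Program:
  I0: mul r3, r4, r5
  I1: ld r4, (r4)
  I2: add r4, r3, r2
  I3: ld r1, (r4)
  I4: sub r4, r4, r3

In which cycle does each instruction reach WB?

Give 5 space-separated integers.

I0 mul r3 <- r4,r5: IF@1 ID@2 stall=0 (-) EX@3 MEM@4 WB@5
I1 ld r4 <- r4: IF@2 ID@3 stall=0 (-) EX@4 MEM@5 WB@6
I2 add r4 <- r3,r2: IF@3 ID@4 stall=1 (RAW on I0.r3 (WB@5)) EX@6 MEM@7 WB@8
I3 ld r1 <- r4: IF@4 ID@6 stall=2 (RAW on I2.r4 (WB@8)) EX@9 MEM@10 WB@11
I4 sub r4 <- r4,r3: IF@6 ID@9 stall=0 (-) EX@10 MEM@11 WB@12

Answer: 5 6 8 11 12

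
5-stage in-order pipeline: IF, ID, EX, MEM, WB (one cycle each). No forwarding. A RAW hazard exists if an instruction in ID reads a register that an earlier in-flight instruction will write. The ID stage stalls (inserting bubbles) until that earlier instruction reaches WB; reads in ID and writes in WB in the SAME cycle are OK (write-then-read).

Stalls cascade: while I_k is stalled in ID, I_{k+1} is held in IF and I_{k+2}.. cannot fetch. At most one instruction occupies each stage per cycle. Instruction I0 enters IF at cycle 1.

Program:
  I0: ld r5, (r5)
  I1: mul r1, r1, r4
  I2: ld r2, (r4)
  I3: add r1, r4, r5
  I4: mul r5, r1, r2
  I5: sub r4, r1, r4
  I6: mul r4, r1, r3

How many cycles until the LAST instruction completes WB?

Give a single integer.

I0 ld r5 <- r5: IF@1 ID@2 stall=0 (-) EX@3 MEM@4 WB@5
I1 mul r1 <- r1,r4: IF@2 ID@3 stall=0 (-) EX@4 MEM@5 WB@6
I2 ld r2 <- r4: IF@3 ID@4 stall=0 (-) EX@5 MEM@6 WB@7
I3 add r1 <- r4,r5: IF@4 ID@5 stall=0 (-) EX@6 MEM@7 WB@8
I4 mul r5 <- r1,r2: IF@5 ID@6 stall=2 (RAW on I3.r1 (WB@8)) EX@9 MEM@10 WB@11
I5 sub r4 <- r1,r4: IF@6 ID@9 stall=0 (-) EX@10 MEM@11 WB@12
I6 mul r4 <- r1,r3: IF@9 ID@10 stall=0 (-) EX@11 MEM@12 WB@13

Answer: 13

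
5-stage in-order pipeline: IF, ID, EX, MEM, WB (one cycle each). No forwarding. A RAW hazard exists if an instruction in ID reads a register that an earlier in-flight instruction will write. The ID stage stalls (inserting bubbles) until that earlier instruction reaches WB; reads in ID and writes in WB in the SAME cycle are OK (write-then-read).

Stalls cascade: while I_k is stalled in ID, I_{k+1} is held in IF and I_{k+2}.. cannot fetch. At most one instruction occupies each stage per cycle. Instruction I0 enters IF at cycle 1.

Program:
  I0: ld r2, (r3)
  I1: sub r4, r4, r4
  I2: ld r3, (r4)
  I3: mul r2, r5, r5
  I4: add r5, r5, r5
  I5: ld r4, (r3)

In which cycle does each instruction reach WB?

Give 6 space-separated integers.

I0 ld r2 <- r3: IF@1 ID@2 stall=0 (-) EX@3 MEM@4 WB@5
I1 sub r4 <- r4,r4: IF@2 ID@3 stall=0 (-) EX@4 MEM@5 WB@6
I2 ld r3 <- r4: IF@3 ID@4 stall=2 (RAW on I1.r4 (WB@6)) EX@7 MEM@8 WB@9
I3 mul r2 <- r5,r5: IF@4 ID@7 stall=0 (-) EX@8 MEM@9 WB@10
I4 add r5 <- r5,r5: IF@7 ID@8 stall=0 (-) EX@9 MEM@10 WB@11
I5 ld r4 <- r3: IF@8 ID@9 stall=0 (-) EX@10 MEM@11 WB@12

Answer: 5 6 9 10 11 12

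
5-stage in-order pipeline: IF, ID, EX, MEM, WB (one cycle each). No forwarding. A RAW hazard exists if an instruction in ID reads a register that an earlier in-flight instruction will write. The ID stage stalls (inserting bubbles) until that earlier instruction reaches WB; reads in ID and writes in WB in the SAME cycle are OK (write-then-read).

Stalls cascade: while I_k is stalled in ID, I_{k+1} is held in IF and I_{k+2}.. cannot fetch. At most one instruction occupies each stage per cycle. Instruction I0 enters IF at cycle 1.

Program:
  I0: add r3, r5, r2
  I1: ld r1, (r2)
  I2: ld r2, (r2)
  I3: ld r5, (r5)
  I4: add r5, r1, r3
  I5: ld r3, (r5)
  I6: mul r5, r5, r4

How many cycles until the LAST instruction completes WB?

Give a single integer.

I0 add r3 <- r5,r2: IF@1 ID@2 stall=0 (-) EX@3 MEM@4 WB@5
I1 ld r1 <- r2: IF@2 ID@3 stall=0 (-) EX@4 MEM@5 WB@6
I2 ld r2 <- r2: IF@3 ID@4 stall=0 (-) EX@5 MEM@6 WB@7
I3 ld r5 <- r5: IF@4 ID@5 stall=0 (-) EX@6 MEM@7 WB@8
I4 add r5 <- r1,r3: IF@5 ID@6 stall=0 (-) EX@7 MEM@8 WB@9
I5 ld r3 <- r5: IF@6 ID@7 stall=2 (RAW on I4.r5 (WB@9)) EX@10 MEM@11 WB@12
I6 mul r5 <- r5,r4: IF@7 ID@10 stall=0 (-) EX@11 MEM@12 WB@13

Answer: 13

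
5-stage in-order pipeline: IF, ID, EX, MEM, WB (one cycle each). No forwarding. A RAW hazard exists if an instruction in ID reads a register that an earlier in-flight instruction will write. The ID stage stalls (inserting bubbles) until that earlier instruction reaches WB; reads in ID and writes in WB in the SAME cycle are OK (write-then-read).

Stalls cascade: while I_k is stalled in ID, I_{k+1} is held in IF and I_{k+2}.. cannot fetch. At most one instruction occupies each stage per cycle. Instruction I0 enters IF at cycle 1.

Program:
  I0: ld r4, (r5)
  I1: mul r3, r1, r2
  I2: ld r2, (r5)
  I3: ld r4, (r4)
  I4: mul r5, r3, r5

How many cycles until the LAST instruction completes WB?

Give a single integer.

I0 ld r4 <- r5: IF@1 ID@2 stall=0 (-) EX@3 MEM@4 WB@5
I1 mul r3 <- r1,r2: IF@2 ID@3 stall=0 (-) EX@4 MEM@5 WB@6
I2 ld r2 <- r5: IF@3 ID@4 stall=0 (-) EX@5 MEM@6 WB@7
I3 ld r4 <- r4: IF@4 ID@5 stall=0 (-) EX@6 MEM@7 WB@8
I4 mul r5 <- r3,r5: IF@5 ID@6 stall=0 (-) EX@7 MEM@8 WB@9

Answer: 9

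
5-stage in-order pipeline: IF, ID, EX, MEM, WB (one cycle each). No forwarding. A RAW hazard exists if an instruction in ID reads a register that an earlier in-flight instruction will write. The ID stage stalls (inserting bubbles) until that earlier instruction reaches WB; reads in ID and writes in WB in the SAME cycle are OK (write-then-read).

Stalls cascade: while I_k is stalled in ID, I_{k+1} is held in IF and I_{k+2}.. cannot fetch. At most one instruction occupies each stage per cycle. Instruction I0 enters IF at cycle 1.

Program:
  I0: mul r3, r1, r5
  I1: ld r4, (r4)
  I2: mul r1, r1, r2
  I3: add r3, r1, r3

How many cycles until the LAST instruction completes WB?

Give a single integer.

I0 mul r3 <- r1,r5: IF@1 ID@2 stall=0 (-) EX@3 MEM@4 WB@5
I1 ld r4 <- r4: IF@2 ID@3 stall=0 (-) EX@4 MEM@5 WB@6
I2 mul r1 <- r1,r2: IF@3 ID@4 stall=0 (-) EX@5 MEM@6 WB@7
I3 add r3 <- r1,r3: IF@4 ID@5 stall=2 (RAW on I2.r1 (WB@7)) EX@8 MEM@9 WB@10

Answer: 10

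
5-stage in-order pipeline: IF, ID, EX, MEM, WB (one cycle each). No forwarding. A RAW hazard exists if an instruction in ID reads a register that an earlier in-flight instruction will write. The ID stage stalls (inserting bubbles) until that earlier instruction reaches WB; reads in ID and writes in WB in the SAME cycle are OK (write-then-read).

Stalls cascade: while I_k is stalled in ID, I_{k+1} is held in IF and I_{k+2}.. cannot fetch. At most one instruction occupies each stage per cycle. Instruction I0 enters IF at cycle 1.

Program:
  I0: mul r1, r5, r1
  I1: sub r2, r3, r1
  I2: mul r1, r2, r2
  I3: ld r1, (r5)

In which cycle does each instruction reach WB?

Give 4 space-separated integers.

Answer: 5 8 11 12

Derivation:
I0 mul r1 <- r5,r1: IF@1 ID@2 stall=0 (-) EX@3 MEM@4 WB@5
I1 sub r2 <- r3,r1: IF@2 ID@3 stall=2 (RAW on I0.r1 (WB@5)) EX@6 MEM@7 WB@8
I2 mul r1 <- r2,r2: IF@3 ID@6 stall=2 (RAW on I1.r2 (WB@8)) EX@9 MEM@10 WB@11
I3 ld r1 <- r5: IF@6 ID@9 stall=0 (-) EX@10 MEM@11 WB@12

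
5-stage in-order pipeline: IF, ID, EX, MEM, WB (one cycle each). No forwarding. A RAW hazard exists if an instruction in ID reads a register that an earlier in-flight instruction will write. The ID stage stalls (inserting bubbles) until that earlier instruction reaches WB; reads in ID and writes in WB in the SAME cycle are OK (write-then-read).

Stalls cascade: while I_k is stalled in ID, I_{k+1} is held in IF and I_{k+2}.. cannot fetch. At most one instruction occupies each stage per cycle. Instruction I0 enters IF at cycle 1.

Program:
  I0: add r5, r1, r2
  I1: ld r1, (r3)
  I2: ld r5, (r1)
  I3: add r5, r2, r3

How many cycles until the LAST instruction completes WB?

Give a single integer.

I0 add r5 <- r1,r2: IF@1 ID@2 stall=0 (-) EX@3 MEM@4 WB@5
I1 ld r1 <- r3: IF@2 ID@3 stall=0 (-) EX@4 MEM@5 WB@6
I2 ld r5 <- r1: IF@3 ID@4 stall=2 (RAW on I1.r1 (WB@6)) EX@7 MEM@8 WB@9
I3 add r5 <- r2,r3: IF@4 ID@7 stall=0 (-) EX@8 MEM@9 WB@10

Answer: 10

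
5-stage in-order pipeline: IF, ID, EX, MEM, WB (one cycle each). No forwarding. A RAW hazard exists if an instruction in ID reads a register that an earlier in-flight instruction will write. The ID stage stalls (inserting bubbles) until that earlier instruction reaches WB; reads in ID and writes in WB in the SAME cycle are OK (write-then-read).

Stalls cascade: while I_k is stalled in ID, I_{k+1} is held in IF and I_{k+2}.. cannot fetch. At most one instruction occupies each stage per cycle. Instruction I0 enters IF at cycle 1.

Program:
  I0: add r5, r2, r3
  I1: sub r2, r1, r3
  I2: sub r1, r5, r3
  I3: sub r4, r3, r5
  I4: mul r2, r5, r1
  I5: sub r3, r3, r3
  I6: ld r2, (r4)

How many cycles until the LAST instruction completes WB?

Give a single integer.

I0 add r5 <- r2,r3: IF@1 ID@2 stall=0 (-) EX@3 MEM@4 WB@5
I1 sub r2 <- r1,r3: IF@2 ID@3 stall=0 (-) EX@4 MEM@5 WB@6
I2 sub r1 <- r5,r3: IF@3 ID@4 stall=1 (RAW on I0.r5 (WB@5)) EX@6 MEM@7 WB@8
I3 sub r4 <- r3,r5: IF@4 ID@6 stall=0 (-) EX@7 MEM@8 WB@9
I4 mul r2 <- r5,r1: IF@6 ID@7 stall=1 (RAW on I2.r1 (WB@8)) EX@9 MEM@10 WB@11
I5 sub r3 <- r3,r3: IF@7 ID@9 stall=0 (-) EX@10 MEM@11 WB@12
I6 ld r2 <- r4: IF@9 ID@10 stall=0 (-) EX@11 MEM@12 WB@13

Answer: 13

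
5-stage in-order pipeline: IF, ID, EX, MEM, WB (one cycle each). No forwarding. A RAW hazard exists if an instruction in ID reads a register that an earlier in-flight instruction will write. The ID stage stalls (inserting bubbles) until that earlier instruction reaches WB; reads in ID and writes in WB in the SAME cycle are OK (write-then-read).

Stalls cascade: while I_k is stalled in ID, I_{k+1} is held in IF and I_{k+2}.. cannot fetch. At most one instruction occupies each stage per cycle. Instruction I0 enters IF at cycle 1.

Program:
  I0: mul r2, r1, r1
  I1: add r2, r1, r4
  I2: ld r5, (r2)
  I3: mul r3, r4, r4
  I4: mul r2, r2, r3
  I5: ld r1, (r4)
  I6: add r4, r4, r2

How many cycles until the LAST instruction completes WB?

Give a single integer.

Answer: 16

Derivation:
I0 mul r2 <- r1,r1: IF@1 ID@2 stall=0 (-) EX@3 MEM@4 WB@5
I1 add r2 <- r1,r4: IF@2 ID@3 stall=0 (-) EX@4 MEM@5 WB@6
I2 ld r5 <- r2: IF@3 ID@4 stall=2 (RAW on I1.r2 (WB@6)) EX@7 MEM@8 WB@9
I3 mul r3 <- r4,r4: IF@4 ID@7 stall=0 (-) EX@8 MEM@9 WB@10
I4 mul r2 <- r2,r3: IF@7 ID@8 stall=2 (RAW on I3.r3 (WB@10)) EX@11 MEM@12 WB@13
I5 ld r1 <- r4: IF@8 ID@11 stall=0 (-) EX@12 MEM@13 WB@14
I6 add r4 <- r4,r2: IF@11 ID@12 stall=1 (RAW on I4.r2 (WB@13)) EX@14 MEM@15 WB@16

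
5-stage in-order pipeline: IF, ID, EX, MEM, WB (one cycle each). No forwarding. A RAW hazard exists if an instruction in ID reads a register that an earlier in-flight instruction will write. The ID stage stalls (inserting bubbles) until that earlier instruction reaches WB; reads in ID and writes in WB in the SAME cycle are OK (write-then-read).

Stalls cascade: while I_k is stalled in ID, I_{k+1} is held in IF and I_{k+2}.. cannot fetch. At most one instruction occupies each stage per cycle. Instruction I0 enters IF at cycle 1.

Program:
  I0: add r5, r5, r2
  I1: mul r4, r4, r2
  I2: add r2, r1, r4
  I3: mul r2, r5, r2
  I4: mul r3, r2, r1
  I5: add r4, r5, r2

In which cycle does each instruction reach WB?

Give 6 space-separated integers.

I0 add r5 <- r5,r2: IF@1 ID@2 stall=0 (-) EX@3 MEM@4 WB@5
I1 mul r4 <- r4,r2: IF@2 ID@3 stall=0 (-) EX@4 MEM@5 WB@6
I2 add r2 <- r1,r4: IF@3 ID@4 stall=2 (RAW on I1.r4 (WB@6)) EX@7 MEM@8 WB@9
I3 mul r2 <- r5,r2: IF@4 ID@7 stall=2 (RAW on I2.r2 (WB@9)) EX@10 MEM@11 WB@12
I4 mul r3 <- r2,r1: IF@7 ID@10 stall=2 (RAW on I3.r2 (WB@12)) EX@13 MEM@14 WB@15
I5 add r4 <- r5,r2: IF@10 ID@13 stall=0 (-) EX@14 MEM@15 WB@16

Answer: 5 6 9 12 15 16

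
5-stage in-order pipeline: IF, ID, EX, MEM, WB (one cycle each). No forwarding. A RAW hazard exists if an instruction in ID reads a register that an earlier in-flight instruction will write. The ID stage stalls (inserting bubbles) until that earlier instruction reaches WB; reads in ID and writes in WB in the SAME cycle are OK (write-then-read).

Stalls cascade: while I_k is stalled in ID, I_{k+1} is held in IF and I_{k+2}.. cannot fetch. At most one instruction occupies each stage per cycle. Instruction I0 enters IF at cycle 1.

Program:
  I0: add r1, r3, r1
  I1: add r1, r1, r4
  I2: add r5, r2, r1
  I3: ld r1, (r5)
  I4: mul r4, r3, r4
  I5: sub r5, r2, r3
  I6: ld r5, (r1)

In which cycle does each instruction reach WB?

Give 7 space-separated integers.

Answer: 5 8 11 14 15 16 17

Derivation:
I0 add r1 <- r3,r1: IF@1 ID@2 stall=0 (-) EX@3 MEM@4 WB@5
I1 add r1 <- r1,r4: IF@2 ID@3 stall=2 (RAW on I0.r1 (WB@5)) EX@6 MEM@7 WB@8
I2 add r5 <- r2,r1: IF@3 ID@6 stall=2 (RAW on I1.r1 (WB@8)) EX@9 MEM@10 WB@11
I3 ld r1 <- r5: IF@6 ID@9 stall=2 (RAW on I2.r5 (WB@11)) EX@12 MEM@13 WB@14
I4 mul r4 <- r3,r4: IF@9 ID@12 stall=0 (-) EX@13 MEM@14 WB@15
I5 sub r5 <- r2,r3: IF@12 ID@13 stall=0 (-) EX@14 MEM@15 WB@16
I6 ld r5 <- r1: IF@13 ID@14 stall=0 (-) EX@15 MEM@16 WB@17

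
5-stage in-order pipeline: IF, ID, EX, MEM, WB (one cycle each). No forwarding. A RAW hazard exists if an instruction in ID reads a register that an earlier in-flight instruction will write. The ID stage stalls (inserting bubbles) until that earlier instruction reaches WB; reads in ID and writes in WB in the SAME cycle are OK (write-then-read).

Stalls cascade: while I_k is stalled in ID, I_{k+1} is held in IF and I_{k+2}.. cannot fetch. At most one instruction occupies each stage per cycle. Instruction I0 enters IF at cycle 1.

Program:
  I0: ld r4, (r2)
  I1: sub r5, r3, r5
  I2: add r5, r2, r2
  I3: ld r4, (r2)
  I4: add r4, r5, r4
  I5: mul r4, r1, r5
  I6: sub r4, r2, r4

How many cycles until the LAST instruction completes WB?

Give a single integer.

I0 ld r4 <- r2: IF@1 ID@2 stall=0 (-) EX@3 MEM@4 WB@5
I1 sub r5 <- r3,r5: IF@2 ID@3 stall=0 (-) EX@4 MEM@5 WB@6
I2 add r5 <- r2,r2: IF@3 ID@4 stall=0 (-) EX@5 MEM@6 WB@7
I3 ld r4 <- r2: IF@4 ID@5 stall=0 (-) EX@6 MEM@7 WB@8
I4 add r4 <- r5,r4: IF@5 ID@6 stall=2 (RAW on I3.r4 (WB@8)) EX@9 MEM@10 WB@11
I5 mul r4 <- r1,r5: IF@6 ID@9 stall=0 (-) EX@10 MEM@11 WB@12
I6 sub r4 <- r2,r4: IF@9 ID@10 stall=2 (RAW on I5.r4 (WB@12)) EX@13 MEM@14 WB@15

Answer: 15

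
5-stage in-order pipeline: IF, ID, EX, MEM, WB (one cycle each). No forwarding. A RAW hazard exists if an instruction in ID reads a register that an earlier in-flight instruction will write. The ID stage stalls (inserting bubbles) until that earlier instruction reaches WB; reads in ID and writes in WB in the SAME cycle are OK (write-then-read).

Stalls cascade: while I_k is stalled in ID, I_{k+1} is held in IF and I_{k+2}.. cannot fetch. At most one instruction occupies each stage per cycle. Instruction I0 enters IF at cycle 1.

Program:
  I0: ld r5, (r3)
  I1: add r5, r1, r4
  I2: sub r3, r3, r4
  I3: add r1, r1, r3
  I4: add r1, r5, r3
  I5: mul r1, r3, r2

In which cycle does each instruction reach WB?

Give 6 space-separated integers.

I0 ld r5 <- r3: IF@1 ID@2 stall=0 (-) EX@3 MEM@4 WB@5
I1 add r5 <- r1,r4: IF@2 ID@3 stall=0 (-) EX@4 MEM@5 WB@6
I2 sub r3 <- r3,r4: IF@3 ID@4 stall=0 (-) EX@5 MEM@6 WB@7
I3 add r1 <- r1,r3: IF@4 ID@5 stall=2 (RAW on I2.r3 (WB@7)) EX@8 MEM@9 WB@10
I4 add r1 <- r5,r3: IF@5 ID@8 stall=0 (-) EX@9 MEM@10 WB@11
I5 mul r1 <- r3,r2: IF@8 ID@9 stall=0 (-) EX@10 MEM@11 WB@12

Answer: 5 6 7 10 11 12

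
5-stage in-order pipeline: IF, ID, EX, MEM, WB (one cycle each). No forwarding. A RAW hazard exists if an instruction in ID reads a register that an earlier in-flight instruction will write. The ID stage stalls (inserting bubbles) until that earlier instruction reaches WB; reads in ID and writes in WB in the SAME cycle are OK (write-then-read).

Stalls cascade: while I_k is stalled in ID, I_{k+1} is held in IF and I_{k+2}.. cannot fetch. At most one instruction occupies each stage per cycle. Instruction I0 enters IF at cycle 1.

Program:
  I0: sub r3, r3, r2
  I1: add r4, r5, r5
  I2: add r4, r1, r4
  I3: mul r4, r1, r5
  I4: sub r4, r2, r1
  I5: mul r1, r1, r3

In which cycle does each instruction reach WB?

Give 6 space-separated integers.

Answer: 5 6 9 10 11 12

Derivation:
I0 sub r3 <- r3,r2: IF@1 ID@2 stall=0 (-) EX@3 MEM@4 WB@5
I1 add r4 <- r5,r5: IF@2 ID@3 stall=0 (-) EX@4 MEM@5 WB@6
I2 add r4 <- r1,r4: IF@3 ID@4 stall=2 (RAW on I1.r4 (WB@6)) EX@7 MEM@8 WB@9
I3 mul r4 <- r1,r5: IF@4 ID@7 stall=0 (-) EX@8 MEM@9 WB@10
I4 sub r4 <- r2,r1: IF@7 ID@8 stall=0 (-) EX@9 MEM@10 WB@11
I5 mul r1 <- r1,r3: IF@8 ID@9 stall=0 (-) EX@10 MEM@11 WB@12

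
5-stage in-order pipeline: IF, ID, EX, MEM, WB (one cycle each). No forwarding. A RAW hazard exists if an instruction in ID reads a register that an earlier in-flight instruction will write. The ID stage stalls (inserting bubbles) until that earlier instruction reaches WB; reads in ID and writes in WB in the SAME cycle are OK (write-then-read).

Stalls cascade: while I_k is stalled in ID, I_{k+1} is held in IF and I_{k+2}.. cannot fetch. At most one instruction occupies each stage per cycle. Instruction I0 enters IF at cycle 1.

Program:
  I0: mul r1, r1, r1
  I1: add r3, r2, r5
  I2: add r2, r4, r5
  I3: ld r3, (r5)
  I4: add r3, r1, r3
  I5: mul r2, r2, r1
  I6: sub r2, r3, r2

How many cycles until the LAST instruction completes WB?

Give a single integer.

Answer: 15

Derivation:
I0 mul r1 <- r1,r1: IF@1 ID@2 stall=0 (-) EX@3 MEM@4 WB@5
I1 add r3 <- r2,r5: IF@2 ID@3 stall=0 (-) EX@4 MEM@5 WB@6
I2 add r2 <- r4,r5: IF@3 ID@4 stall=0 (-) EX@5 MEM@6 WB@7
I3 ld r3 <- r5: IF@4 ID@5 stall=0 (-) EX@6 MEM@7 WB@8
I4 add r3 <- r1,r3: IF@5 ID@6 stall=2 (RAW on I3.r3 (WB@8)) EX@9 MEM@10 WB@11
I5 mul r2 <- r2,r1: IF@6 ID@9 stall=0 (-) EX@10 MEM@11 WB@12
I6 sub r2 <- r3,r2: IF@9 ID@10 stall=2 (RAW on I5.r2 (WB@12)) EX@13 MEM@14 WB@15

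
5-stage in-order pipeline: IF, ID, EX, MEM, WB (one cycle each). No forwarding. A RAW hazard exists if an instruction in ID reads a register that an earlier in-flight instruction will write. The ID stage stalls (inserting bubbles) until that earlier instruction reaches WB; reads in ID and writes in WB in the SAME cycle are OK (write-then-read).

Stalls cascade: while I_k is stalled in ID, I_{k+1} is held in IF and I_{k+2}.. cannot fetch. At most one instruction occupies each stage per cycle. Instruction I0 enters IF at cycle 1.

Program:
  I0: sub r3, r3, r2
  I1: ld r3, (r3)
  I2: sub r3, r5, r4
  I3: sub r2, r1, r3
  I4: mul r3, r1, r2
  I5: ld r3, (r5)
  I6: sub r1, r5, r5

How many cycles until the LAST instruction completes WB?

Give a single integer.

Answer: 17

Derivation:
I0 sub r3 <- r3,r2: IF@1 ID@2 stall=0 (-) EX@3 MEM@4 WB@5
I1 ld r3 <- r3: IF@2 ID@3 stall=2 (RAW on I0.r3 (WB@5)) EX@6 MEM@7 WB@8
I2 sub r3 <- r5,r4: IF@3 ID@6 stall=0 (-) EX@7 MEM@8 WB@9
I3 sub r2 <- r1,r3: IF@6 ID@7 stall=2 (RAW on I2.r3 (WB@9)) EX@10 MEM@11 WB@12
I4 mul r3 <- r1,r2: IF@7 ID@10 stall=2 (RAW on I3.r2 (WB@12)) EX@13 MEM@14 WB@15
I5 ld r3 <- r5: IF@10 ID@13 stall=0 (-) EX@14 MEM@15 WB@16
I6 sub r1 <- r5,r5: IF@13 ID@14 stall=0 (-) EX@15 MEM@16 WB@17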